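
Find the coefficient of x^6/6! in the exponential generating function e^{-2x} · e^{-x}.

729

The EGF product rule gives c_6 = Σ_{k_1+k_2=6} C(6; k_1,k_2) · ∏ g_i(k_i), where e^{-2x} gives (-2)^k; e^{-x} gives (-1)^k.
g_1(k) for k = 0…6: 1, -2, 4, -8, 16, -32, 64.
g_2(k) for k = 0…6: 1, -1, 1, -1, 1, -1, 1.
c_6 = Σ_k C(6,k)·g_1(k)·g_2(6−k) = 1·1·1 + 6·(-2)·(-1) + 15·4·1 + 20·(-8)·(-1) + 15·16·1 + 6·(-32)·(-1) + 1·64·1 = 1 + 12 + 60 + 160 + 240 + 192 + 64 = 729.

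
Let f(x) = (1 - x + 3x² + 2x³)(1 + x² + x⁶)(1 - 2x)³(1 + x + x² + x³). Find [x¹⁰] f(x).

(1 - x + 3x² + 2x³) has coefficients 1,-1,3,2 for degrees 0…3.
(1 + x² + x⁶) has coefficients 1,0,1,0,0,0,1,0,0,0,0 for degrees 0…10.
Multiplying by (1 - 2x)³ gives running coefficients 1,-6,13,-14,12,-8,1,-6,12,-8,0 for degrees 0…10.
Finally multiplying by (1 + x + x² + x³), the product of all factors after the first has coefficients 1,-5,8,-6,5,3,-9,-1,-1,-1,-2 for degrees 0…10.
[x¹⁰] = 1·(-2) − 1·(-1) + 3·(-1) + 2·(-1) = -6.

-6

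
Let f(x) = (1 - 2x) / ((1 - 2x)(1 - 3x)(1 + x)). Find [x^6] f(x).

Partial fractions give a closed form: a_n = (3/4)·3^n + (1/4)·(-1)^n.
At n = 6: a_6 = 547.

547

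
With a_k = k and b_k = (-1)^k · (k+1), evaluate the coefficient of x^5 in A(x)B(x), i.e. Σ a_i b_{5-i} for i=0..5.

The convolution is the t^5 coefficient of A(t)B(t).
Σ = 0·(-6) + 1·5 + 2·(-4) + 3·3 + 4·(-2) + 5·1 = 3.

3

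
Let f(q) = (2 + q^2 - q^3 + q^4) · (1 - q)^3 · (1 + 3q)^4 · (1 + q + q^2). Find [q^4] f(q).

-160

(2 + q^2 - q^3 + q^4) has coefficients 2,0,1,-1,1 for degrees 0…4.
(1 - q)^3 has coefficients 1,-3,3,-1,0 for degrees 0…4.
Multiplying by (1 + 3q)^4 gives running coefficients 1,9,21,-19,-93 for degrees 0…4.
Finally multiplying by (1 + q + q^2), the product of all factors after the first has coefficients 1,10,31,11,-91 for degrees 0…4.
[q^4] = 2·(-91) + 1·31 − 1·10 + 1·1 = -160.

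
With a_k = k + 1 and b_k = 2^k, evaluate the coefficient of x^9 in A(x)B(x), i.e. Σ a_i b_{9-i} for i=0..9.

2036

The convolution is the t^9 coefficient of A(t)B(t).
Σ = 1·512 + 2·256 + 3·128 + 4·64 + 5·32 + 6·16 + 7·8 + 8·4 + 9·2 + 10·1 = 2036.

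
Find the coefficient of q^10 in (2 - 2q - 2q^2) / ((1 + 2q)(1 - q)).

The denominator gives the recurrence a_n = −a_(n−1) + 2a_(n−2) for n ≥ 3; the numerator fixes a_0 = 2, a_1 = -4, a_2 = 6.
Iterating: 2, -4, 6, -14, 26, -54, 106, -214, 426, -854, 1706, so a_10 = 1706.

1706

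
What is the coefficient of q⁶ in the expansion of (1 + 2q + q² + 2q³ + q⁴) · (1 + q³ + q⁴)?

3

(1 + 2q + q² + 2q³ + q⁴) has coefficients 1,2,1,2,1 for degrees 0…4.
(1 + q³ + q⁴) has coefficients 1,0,0,1,1,0,0 for degrees 0…6.
[q⁶] = 1·0 + 2·0 + 1·1 + 2·1 + 1·0 = 3.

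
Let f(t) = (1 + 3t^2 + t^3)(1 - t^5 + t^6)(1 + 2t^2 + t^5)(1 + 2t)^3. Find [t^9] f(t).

(1 + 3t^2 + t^3) has coefficients 1,0,3,1 for degrees 0…3.
(1 - t^5 + t^6) has coefficients 1,0,0,0,0,-1,1,0,0,0 for degrees 0…9.
Multiplying by (1 + 2t^2 + t^5) gives running coefficients 1,0,2,0,0,0,1,-2,2,0 for degrees 0…9.
Finally multiplying by (1 + 2t)^3, the product of all factors after the first has coefficients 1,6,14,20,24,16,1,4,2,-4 for degrees 0…9.
[t^9] = 1·(-4) + 3·4 + 1·1 = 9.

9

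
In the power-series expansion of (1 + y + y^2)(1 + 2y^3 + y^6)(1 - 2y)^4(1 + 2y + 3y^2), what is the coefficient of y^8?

-42

(1 + y + y^2) has coefficients 1,1,1 for degrees 0…2.
(1 + 2y^3 + y^6) has coefficients 1,0,0,2,0,0,1,0,0 for degrees 0…8.
Multiplying by (1 - 2y)^4 gives running coefficients 1,-8,24,-30,0,48,-63,24,24 for degrees 0…8.
Finally multiplying by (1 + 2y + 3y^2), the product of all factors after the first has coefficients 1,-6,11,-6,12,-42,33,42,-117 for degrees 0…8.
[y^8] = 1·(-117) + 1·42 + 1·33 = -42.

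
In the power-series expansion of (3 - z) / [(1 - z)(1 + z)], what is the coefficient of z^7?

-1

The denominator gives the recurrence a_n = a_(n−2) for n ≥ 3; the numerator fixes a_0 = 3, a_1 = -1, a_2 = 3.
Iterating: 3, -1, 3, -1, 3, -1, 3, -1, so a_7 = -1.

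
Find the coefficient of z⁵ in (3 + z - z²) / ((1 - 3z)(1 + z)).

The denominator gives the recurrence a_n = 2a_(n−1) + 3a_(n−2) for n ≥ 3; the numerator fixes a_0 = 3, a_1 = 7, a_2 = 22.
Iterating: 3, 7, 22, 65, 196, 587, so a_5 = 587.

587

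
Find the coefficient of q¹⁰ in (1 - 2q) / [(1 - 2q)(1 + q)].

The denominator gives the recurrence a_n = a_(n−1) + 2a_(n−2) for n ≥ 2; the numerator fixes a_0 = 1, a_1 = -1.
Iterating: 1, -1, 1, -1, 1, -1, 1, -1, 1, -1, 1, so a_10 = 1.

1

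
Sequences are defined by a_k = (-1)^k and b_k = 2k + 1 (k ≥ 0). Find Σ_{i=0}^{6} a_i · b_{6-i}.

7

This is [x^6] in the product of the two ordinary generating functions.
Σ = 1·13 − 1·11 + 1·9 − 1·7 + 1·5 − 1·3 + 1·1 = 7.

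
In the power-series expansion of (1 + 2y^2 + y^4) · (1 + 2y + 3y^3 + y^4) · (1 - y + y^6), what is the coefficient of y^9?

6

(1 + 2y^2 + y^4) has coefficients 1,0,2,0,1 for degrees 0…4.
(1 + 2y + 3y^3 + y^4) has coefficients 1,2,0,3,1,0,0,0,0,0 for degrees 0…9.
Finally multiplying by (1 - y + y^6), the product of all factors after the first has coefficients 1,1,-2,3,-2,-1,1,2,0,3 for degrees 0…9.
[y^9] = 1·3 + 2·2 + 1·(-1) = 6.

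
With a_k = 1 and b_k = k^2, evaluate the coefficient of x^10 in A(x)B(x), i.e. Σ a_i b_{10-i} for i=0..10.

This is [x^10] in the product of the two ordinary generating functions.
Σ = 1·100 + 1·81 + 1·64 + 1·49 + 1·36 + 1·25 + 1·16 + 1·9 + 1·4 + 1·1 + 1·0 = 385.

385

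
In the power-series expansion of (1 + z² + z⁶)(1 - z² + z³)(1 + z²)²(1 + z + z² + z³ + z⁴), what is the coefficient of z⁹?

(1 + z² + z⁶) has coefficients 1,0,1,0,0,0,1 for degrees 0…6.
(1 - z² + z³) has coefficients 1,0,-1,1,0,0,0,0,0,0 for degrees 0…9.
Multiplying by (1 + z²)² gives running coefficients 1,0,1,1,-1,2,-1,1,0,0 for degrees 0…9.
Finally multiplying by (1 + z + z² + z³ + z⁴), the product of all factors after the first has coefficients 1,1,2,3,2,3,2,2,1,2 for degrees 0…9.
[z⁹] = 1·2 + 1·2 + 1·3 = 7.

7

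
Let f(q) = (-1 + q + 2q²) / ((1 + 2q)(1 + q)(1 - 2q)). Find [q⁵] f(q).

Partial fractions give a closed form: a_n = (-1)·(-2)^n.
At n = 5: a_5 = 32.

32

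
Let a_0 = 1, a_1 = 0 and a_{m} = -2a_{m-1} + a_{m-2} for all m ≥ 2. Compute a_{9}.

The ordinary generating function has denominator 1 + 2x - x^2.
Iterating the recurrence: a_0,…,a_{9} = 1, 0, 1, -2, 5, -12, 29, -70, 169, -408.

-408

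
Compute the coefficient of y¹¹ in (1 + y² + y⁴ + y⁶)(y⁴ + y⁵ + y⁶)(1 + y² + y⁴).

3

(1 + y² + y⁴ + y⁶) has coefficients 1,0,1,0,1,0,1 for degrees 0…6.
(y⁴ + y⁵ + y⁶) has coefficients 0,0,0,0,1,1,1,0,0,0,0,0 for degrees 0…11.
Finally multiplying by (1 + y² + y⁴), the product of all factors after the first has coefficients 0,0,0,0,1,1,2,1,2,1,1,0 for degrees 0…11.
[y¹¹] = 1·0 + 1·1 + 1·1 + 1·1 = 3.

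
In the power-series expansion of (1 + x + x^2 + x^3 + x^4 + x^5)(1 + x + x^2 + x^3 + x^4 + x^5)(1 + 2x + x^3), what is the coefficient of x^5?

19

(1 + x + x^2 + x^3 + x^4 + x^5) has coefficients 1,1,1,1,1,1 for degrees 0…5.
(1 + x + x^2 + x^3 + x^4 + x^5) has coefficients 1,1,1,1,1,1 for degrees 0…5.
Finally multiplying by (1 + 2x + x^3), the product of all factors after the first has coefficients 1,3,3,4,4,4 for degrees 0…5.
[x^5] = 1·4 + 1·4 + 1·4 + 1·3 + 1·3 + 1·1 = 19.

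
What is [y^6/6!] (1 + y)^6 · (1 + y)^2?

The EGF product rule gives c_6 = Σ_{k_1+k_2=6} C(6; k_1,k_2) · ∏ g_i(k_i), where (1+y)^6 gives the falling factorial (6)_k; (1+y)^2 gives the falling factorial (2)_k.
g_1(k) for k = 0…6: 1, 6, 30, 120, 360, 720, 720.
g_2(k) for k = 0…6: 1, 2, 2, 0, 0, 0, 0.
c_6 = Σ_k C(6,k)·g_1(k)·g_2(6−k) = 15·360·2 + 6·720·2 + 1·720·1 = 10800 + 8640 + 720 = 20160.

20160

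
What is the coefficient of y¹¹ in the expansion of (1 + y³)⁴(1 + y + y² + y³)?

(1 + y³)⁴ has coefficients 1,0,0,4,0,0,6,0,0,4,0,0 for degrees 0…11.
(1 + y + y² + y³) has coefficients 1,1,1,1,0,0,0,0,0,0,0,0 for degrees 0…11.
[y¹¹] = 1·0 + 4·0 + 6·0 + 4·1 = 4.

4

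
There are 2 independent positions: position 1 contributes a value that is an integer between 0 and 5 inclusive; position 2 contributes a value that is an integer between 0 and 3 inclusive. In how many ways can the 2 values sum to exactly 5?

4

The generating function for the choices is (1 + t + t² + t³ + t⁴ + t⁵)·(1 + t + t² + t³); the count is [t⁵].
(1 + t + t² + t³ + t⁴ + t⁵) has coefficients 1,1,1,1,1,1 for degrees 0…5.
(1 + t + t² + t³) has coefficients 1,1,1,1,0,0 for degrees 0…5.
[t⁵] = 1·0 + 1·0 + 1·1 + 1·1 + 1·1 + 1·1 = 4.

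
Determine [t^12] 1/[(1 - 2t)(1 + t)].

2731

The denominator gives the recurrence a_n = a_(n−1) + 2a_(n−2) for n ≥ 2; the numerator fixes a_0 = 1, a_1 = 1.
Iterating: 1, 1, 3, 5, 11, 21, 43, 85, 171, 341, 683, 1365, 2731, so a_12 = 2731.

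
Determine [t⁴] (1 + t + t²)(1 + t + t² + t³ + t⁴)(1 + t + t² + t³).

11

(1 + t + t²) has coefficients 1,1,1 for degrees 0…2.
(1 + t + t² + t³ + t⁴) has coefficients 1,1,1,1,1 for degrees 0…4.
Finally multiplying by (1 + t + t² + t³), the product of all factors after the first has coefficients 1,2,3,4,4 for degrees 0…4.
[t⁴] = 1·4 + 1·4 + 1·3 = 11.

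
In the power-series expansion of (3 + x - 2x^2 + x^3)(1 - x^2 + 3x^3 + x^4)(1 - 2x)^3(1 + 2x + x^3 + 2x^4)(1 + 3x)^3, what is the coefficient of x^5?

(3 + x - 2x^2 + x^3) has coefficients 3,1,-2,1 for degrees 0…3.
(1 - x^2 + 3x^3 + x^4) has coefficients 1,0,-1,3,1,0 for degrees 0…5.
Multiplying by (1 - 2x)^3 gives running coefficients 1,-6,11,1,-29,38 for degrees 0…5.
Multiplying by (1 + 2x + x^3 + 2x^4) gives running coefficients 1,-4,-1,24,-31,-21 for degrees 0…5.
Finally multiplying by (1 + 3x)^3, the product of all factors after the first has coefficients 1,5,-10,-66,50,321 for degrees 0…5.
[x^5] = 3·321 + 1·50 − 2·(-66) + 1·(-10) = 1135.

1135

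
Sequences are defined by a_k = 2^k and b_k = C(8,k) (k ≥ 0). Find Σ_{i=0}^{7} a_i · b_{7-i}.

3280

The convolution is the x^7 coefficient of A(x)B(x).
Σ = 1·8 + 2·28 + 4·56 + 8·70 + 16·56 + 32·28 + 64·8 + 128·1 = 3280.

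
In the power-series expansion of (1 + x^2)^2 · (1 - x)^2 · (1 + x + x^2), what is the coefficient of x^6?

(1 + x^2)^2 has coefficients 1,0,2,0,1 for degrees 0…4.
(1 - x)^2 has coefficients 1,-2,1,0,0,0,0 for degrees 0…6.
Finally multiplying by (1 + x + x^2), the product of all factors after the first has coefficients 1,-1,0,-1,1,0,0 for degrees 0…6.
[x^6] = 1·0 + 2·1 + 1·0 = 2.

2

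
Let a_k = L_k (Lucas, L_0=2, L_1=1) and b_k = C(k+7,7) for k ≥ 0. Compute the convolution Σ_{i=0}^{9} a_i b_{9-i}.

59305

The convolution is the x^9 coefficient of A(x)B(x).
Σ = 2·11440 + 1·6435 + 3·3432 + 4·1716 + 7·792 + 11·330 + 18·120 + 29·36 + 47·8 + 76·1 = 59305.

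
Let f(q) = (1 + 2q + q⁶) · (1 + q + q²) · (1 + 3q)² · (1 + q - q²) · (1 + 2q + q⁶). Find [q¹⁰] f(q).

(1 + 2q + q⁶) has coefficients 1,2,0,0,0,0,1 for degrees 0…6.
(1 + q + q²) has coefficients 1,1,1,0,0,0,0,0,0,0,0 for degrees 0…10.
Multiplying by (1 + 3q)² gives running coefficients 1,7,16,15,9,0,0,0,0,0,0 for degrees 0…10.
Multiplying by (1 + q - q²) gives running coefficients 1,8,22,24,8,-6,-9,0,0,0,0 for degrees 0…10.
Finally multiplying by (1 + 2q + q⁶), the product of all factors after the first has coefficients 1,10,38,68,56,10,-20,-10,22,24,8 for degrees 0…10.
[q¹⁰] = 1·8 + 2·24 + 1·56 = 112.

112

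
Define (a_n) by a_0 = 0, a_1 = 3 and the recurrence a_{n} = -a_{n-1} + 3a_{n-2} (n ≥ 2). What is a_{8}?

The ordinary generating function has denominator 1 + t - 3t^2.
Iterating the recurrence: a_0,…,a_{8} = 0, 3, -3, 12, -21, 57, -120, 291, -651.

-651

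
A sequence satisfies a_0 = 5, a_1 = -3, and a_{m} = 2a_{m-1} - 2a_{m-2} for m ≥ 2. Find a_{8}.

80

The ordinary generating function has denominator 1 - 2x + 2x^2.
Iterating the recurrence: a_0,…,a_{8} = 5, -3, -16, -26, -20, 12, 64, 104, 80.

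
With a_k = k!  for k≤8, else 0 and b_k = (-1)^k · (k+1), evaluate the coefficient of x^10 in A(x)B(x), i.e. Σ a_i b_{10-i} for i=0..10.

This is [x^10] in the product of the two ordinary generating functions.
Σ = 1·11 + 1·(-10) + 2·9 + 6·(-8) + 24·7 + 120·(-6) + 720·5 + 5040·(-4) + 40320·3 + 0·(-2) + 0·1 = 103819.

103819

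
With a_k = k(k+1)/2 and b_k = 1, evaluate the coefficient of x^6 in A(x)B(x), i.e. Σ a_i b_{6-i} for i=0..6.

The convolution is the x^6 coefficient of A(x)B(x).
Σ = 0·1 + 1·1 + 3·1 + 6·1 + 10·1 + 15·1 + 21·1 = 56.

56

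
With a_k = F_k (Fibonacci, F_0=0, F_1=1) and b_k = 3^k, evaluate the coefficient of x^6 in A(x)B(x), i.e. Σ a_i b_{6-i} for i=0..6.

428

This is [x^6] in the product of the two ordinary generating functions.
Σ = 0·729 + 1·243 + 1·81 + 2·27 + 3·9 + 5·3 + 8·1 = 428.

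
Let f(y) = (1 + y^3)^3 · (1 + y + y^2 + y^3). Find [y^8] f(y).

(1 + y^3)^3 has coefficients 1,0,0,3,0,0,3,0,0 for degrees 0…8.
(1 + y + y^2 + y^3) has coefficients 1,1,1,1,0,0,0,0,0 for degrees 0…8.
[y^8] = 1·0 + 3·0 + 3·1 = 3.

3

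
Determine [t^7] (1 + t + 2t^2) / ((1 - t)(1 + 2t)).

-84

The denominator gives the recurrence a_n = −a_(n−1) + 2a_(n−2) for n ≥ 3; the numerator fixes a_0 = 1, a_1 = 0, a_2 = 4.
Iterating: 1, 0, 4, -4, 12, -20, 44, -84, so a_7 = -84.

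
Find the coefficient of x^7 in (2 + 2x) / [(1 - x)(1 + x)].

2

Partial fractions give a closed form: a_n = (2)·1^n.
At n = 7: a_7 = 2.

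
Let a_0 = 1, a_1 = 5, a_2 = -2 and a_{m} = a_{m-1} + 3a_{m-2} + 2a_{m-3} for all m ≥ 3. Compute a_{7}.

365

The ordinary generating function has denominator 1 - t - 3t^2 - 2t^3.
Iterating the recurrence: a_0,…,a_{7} = 1, 5, -2, 15, 19, 60, 147, 365.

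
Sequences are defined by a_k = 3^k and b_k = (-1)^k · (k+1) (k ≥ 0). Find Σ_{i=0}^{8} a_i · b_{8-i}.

3693

The convolution is the t^8 coefficient of A(t)B(t).
Σ = 1·9 + 3·(-8) + 9·7 + 27·(-6) + 81·5 + 243·(-4) + 729·3 + 2187·(-2) + 6561·1 = 3693.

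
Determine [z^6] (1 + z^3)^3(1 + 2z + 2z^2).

3

(1 + z^3)^3 has coefficients 1,0,0,3,0,0,3 for degrees 0…6.
(1 + 2z + 2z^2) has coefficients 1,2,2,0,0,0,0 for degrees 0…6.
[z^6] = 1·0 + 3·0 + 3·1 = 3.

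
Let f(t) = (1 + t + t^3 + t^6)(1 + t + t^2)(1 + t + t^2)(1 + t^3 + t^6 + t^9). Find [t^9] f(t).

(1 + t + t^3 + t^6) has coefficients 1,1,0,1,0,0,1 for degrees 0…6.
(1 + t + t^2) has coefficients 1,1,1,0,0,0,0,0,0,0 for degrees 0…9.
Multiplying by (1 + t + t^2) gives running coefficients 1,2,3,2,1,0,0,0,0,0 for degrees 0…9.
Finally multiplying by (1 + t^3 + t^6 + t^9), the product of all factors after the first has coefficients 1,2,3,3,3,3,3,3,3,3 for degrees 0…9.
[t^9] = 1·3 + 1·3 + 1·3 + 1·3 = 12.

12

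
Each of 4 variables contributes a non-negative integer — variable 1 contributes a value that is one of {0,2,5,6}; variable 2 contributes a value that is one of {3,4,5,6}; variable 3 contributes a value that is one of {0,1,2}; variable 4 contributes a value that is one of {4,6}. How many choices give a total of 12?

10

The generating function for the choices is (1 + y^2 + y^5 + y^6)·(y^3 + y^4 + y^5 + y^6)·(1 + y + y^2)·(y^4 + y^6); the count is [y^12].
(1 + y^2 + y^5 + y^6) has coefficients 1,0,1,0,0,1,1 for degrees 0…6.
(y^3 + y^4 + y^5 + y^6) has coefficients 0,0,0,1,1,1,1,0,0,0,0,0,0 for degrees 0…12.
Multiplying by (1 + y + y^2) gives running coefficients 0,0,0,1,2,3,3,2,1,0,0,0,0 for degrees 0…12.
Finally multiplying by (y^4 + y^6), the product of all factors after the first has coefficients 0,0,0,0,0,0,0,1,2,4,5,5,4 for degrees 0…12.
[y^12] = 1·4 + 1·5 + 1·1 + 1·0 = 10.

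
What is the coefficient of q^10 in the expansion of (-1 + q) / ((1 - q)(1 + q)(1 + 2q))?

-2047

Partial fractions give a closed form: a_n = (1)·(-1)^n + (-2)·(-2)^n.
At n = 10: a_10 = -2047.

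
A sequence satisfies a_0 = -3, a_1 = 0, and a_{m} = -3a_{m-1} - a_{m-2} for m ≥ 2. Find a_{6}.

The ordinary generating function has denominator 1 + 3q + q^2.
Iterating the recurrence: a_0,…,a_{6} = -3, 0, 3, -9, 24, -63, 165.

165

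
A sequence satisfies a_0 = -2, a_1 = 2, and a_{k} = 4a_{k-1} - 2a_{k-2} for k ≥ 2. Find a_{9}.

The ordinary generating function has denominator 1 - 4q + 2q^2.
Iterating the recurrence: a_0,…,a_{9} = -2, 2, 12, 44, 152, 520, 1776, 6064, 20704, 70688.

70688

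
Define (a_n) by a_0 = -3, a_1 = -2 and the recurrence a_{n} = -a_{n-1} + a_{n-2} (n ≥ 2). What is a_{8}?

3

The ordinary generating function has denominator 1 + t - t^2.
Iterating the recurrence: a_0,…,a_{8} = -3, -2, -1, -1, 0, -1, 1, -2, 3.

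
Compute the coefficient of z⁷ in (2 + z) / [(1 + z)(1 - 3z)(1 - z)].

5740

The denominator gives the recurrence a_n = 3a_(n−1) + a_(n−2) − 3a_(n−3) for n ≥ 3; the numerator fixes a_0 = 2, a_1 = 7, a_2 = 23.
Iterating: 2, 7, 23, 70, 212, 637, 1913, 5740, so a_7 = 5740.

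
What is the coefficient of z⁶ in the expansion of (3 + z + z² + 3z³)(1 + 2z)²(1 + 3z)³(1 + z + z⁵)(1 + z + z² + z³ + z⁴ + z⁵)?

6259

(3 + z + z² + 3z³) has coefficients 3,1,1,3 for degrees 0…3.
(1 + 2z)² has coefficients 1,4,4,0,0,0,0 for degrees 0…6.
Multiplying by (1 + 3z)³ gives running coefficients 1,13,67,171,216,108,0 for degrees 0…6.
Multiplying by (1 + z + z⁵) gives running coefficients 1,14,80,238,387,325,121 for degrees 0…6.
Finally multiplying by (1 + z + z² + z³ + z⁴ + z⁵), the product of all factors after the first has coefficients 1,15,95,333,720,1045,1165 for degrees 0…6.
[z⁶] = 3·1165 + 1·1045 + 1·720 + 3·333 = 6259.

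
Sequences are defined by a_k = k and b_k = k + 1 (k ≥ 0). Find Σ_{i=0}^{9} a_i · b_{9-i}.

Write out a_i and b_{9-i} for i = 0,…,9 and sum the products.
Σ = 0·10 + 1·9 + 2·8 + 3·7 + 4·6 + 5·5 + 6·4 + 7·3 + 8·2 + 9·1 = 165.

165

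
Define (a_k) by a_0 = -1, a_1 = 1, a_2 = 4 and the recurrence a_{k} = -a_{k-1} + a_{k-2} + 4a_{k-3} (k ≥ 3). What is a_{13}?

-959

The ordinary generating function has denominator 1 + y - y^2 - 4y^3.
Iterating the recurrence: a_0,…,a_{13} = -1, 1, 4, -7, 15, -6, -7, 61, -92, 125, 27, -270, 797, -959.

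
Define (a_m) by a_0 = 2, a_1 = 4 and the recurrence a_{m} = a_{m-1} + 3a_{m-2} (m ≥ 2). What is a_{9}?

The ordinary generating function has denominator 1 - y - 3y^2.
Iterating the recurrence: a_0,…,a_{9} = 2, 4, 10, 22, 52, 118, 274, 628, 1450, 3334.

3334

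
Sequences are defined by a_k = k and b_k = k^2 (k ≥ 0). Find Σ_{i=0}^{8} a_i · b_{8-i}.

336

Write out a_i and b_{8-i} for i = 0,…,8 and sum the products.
Σ = 0·64 + 1·49 + 2·36 + 3·25 + 4·16 + 5·9 + 6·4 + 7·1 + 8·0 = 336.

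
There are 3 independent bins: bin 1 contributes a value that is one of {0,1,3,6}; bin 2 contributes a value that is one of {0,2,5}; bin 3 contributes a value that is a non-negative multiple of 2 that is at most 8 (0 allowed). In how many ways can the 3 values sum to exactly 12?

The generating function for the choices is (1 + y + y³ + y⁶)·(1 + y² + y⁵)·(1 + y² + y⁴ + y⁶ + y⁸); the count is [y¹²].
(1 + y + y³ + y⁶) has coefficients 1,1,0,1,0,0,1 for degrees 0…6.
(1 + y² + y⁵) has coefficients 1,0,1,0,0,1,0,0,0,0,0,0,0 for degrees 0…12.
Finally multiplying by (1 + y² + y⁴ + y⁶ + y⁸), the product of all factors after the first has coefficients 1,0,2,0,2,1,2,1,2,1,1,1,0 for degrees 0…12.
[y¹²] = 1·0 + 1·1 + 1·1 + 1·2 = 4.

4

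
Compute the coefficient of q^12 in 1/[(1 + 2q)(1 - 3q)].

The denominator gives the recurrence a_n = a_(n−1) + 6a_(n−2) for n ≥ 2; the numerator fixes a_0 = 1, a_1 = 1.
Iterating: 1, 1, 7, 13, 55, 133, 463, 1261, 4039, 11605, 35839, 105469, 320503, so a_12 = 320503.

320503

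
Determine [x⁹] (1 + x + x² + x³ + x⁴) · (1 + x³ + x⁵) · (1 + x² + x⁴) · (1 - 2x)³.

7

(1 + x + x² + x³ + x⁴) has coefficients 1,1,1,1,1 for degrees 0…4.
(1 + x³ + x⁵) has coefficients 1,0,0,1,0,1,0,0,0,0 for degrees 0…9.
Multiplying by (1 + x² + x⁴) gives running coefficients 1,0,1,1,1,2,0,2,0,1 for degrees 0…9.
Finally multiplying by (1 - 2x)³, the product of all factors after the first has coefficients 1,-6,13,-13,7,0,-8,18,-28,25 for degrees 0…9.
[x⁹] = 1·25 + 1·(-28) + 1·18 + 1·(-8) + 1·0 = 7.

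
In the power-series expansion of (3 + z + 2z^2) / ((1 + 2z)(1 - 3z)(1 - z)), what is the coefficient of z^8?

21199

Partial fractions give a closed form: a_n = (4/5)·(-2)^n + (16/5)·3^n + (-1)·1^n.
At n = 8: a_8 = 21199.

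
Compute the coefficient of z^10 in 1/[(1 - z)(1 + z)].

The denominator gives the recurrence a_n = a_(n−2) for n ≥ 2; the numerator fixes a_0 = 1, a_1 = 0.
Iterating: 1, 0, 1, 0, 1, 0, 1, 0, 1, 0, 1, so a_10 = 1.

1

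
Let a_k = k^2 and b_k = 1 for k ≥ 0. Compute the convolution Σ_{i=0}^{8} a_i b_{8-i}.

204

This is [x^8] in the product of the two ordinary generating functions.
Σ = 0·1 + 1·1 + 4·1 + 9·1 + 16·1 + 25·1 + 36·1 + 49·1 + 64·1 = 204.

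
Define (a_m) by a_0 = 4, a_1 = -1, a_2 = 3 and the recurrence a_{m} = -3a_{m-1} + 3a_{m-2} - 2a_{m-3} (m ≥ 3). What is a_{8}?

The ordinary generating function has denominator 1 + 3t - 3t^2 + 2t^3.
Iterating the recurrence: a_0,…,a_{8} = 4, -1, 3, -20, 71, -279, 1090, -4249, 16575.

16575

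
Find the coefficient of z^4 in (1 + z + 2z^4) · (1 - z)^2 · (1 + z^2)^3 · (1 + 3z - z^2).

(1 + z + 2z^4) has coefficients 1,1,0,0,2 for degrees 0…4.
(1 - z)^2 has coefficients 1,-2,1,0,0 for degrees 0…4.
Multiplying by (1 + z^2)^3 gives running coefficients 1,-2,4,-6,6 for degrees 0…4.
Finally multiplying by (1 + 3z - z^2), the product of all factors after the first has coefficients 1,1,-3,8,-16 for degrees 0…4.
[z^4] = 1·(-16) + 1·8 + 2·1 = -6.

-6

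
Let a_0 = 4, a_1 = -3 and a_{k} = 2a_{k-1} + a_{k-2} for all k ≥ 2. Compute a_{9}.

The ordinary generating function has denominator 1 - 2q - q^2.
Iterating the recurrence: a_0,…,a_{9} = 4, -3, -2, -7, -16, -39, -94, -227, -548, -1323.

-1323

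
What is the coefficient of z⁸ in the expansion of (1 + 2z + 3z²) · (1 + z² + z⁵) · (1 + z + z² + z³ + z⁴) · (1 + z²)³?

88

(1 + 2z + 3z²) has coefficients 1,2,3 for degrees 0…2.
(1 + z² + z⁵) has coefficients 1,0,1,0,0,1,0,0,0 for degrees 0…8.
Multiplying by (1 + z + z² + z³ + z⁴) gives running coefficients 1,1,2,2,2,2,2,1,1 for degrees 0…8.
Finally multiplying by (1 + z²)³, the product of all factors after the first has coefficients 1,1,5,5,11,11,15,14,15 for degrees 0…8.
[z⁸] = 1·15 + 2·14 + 3·15 = 88.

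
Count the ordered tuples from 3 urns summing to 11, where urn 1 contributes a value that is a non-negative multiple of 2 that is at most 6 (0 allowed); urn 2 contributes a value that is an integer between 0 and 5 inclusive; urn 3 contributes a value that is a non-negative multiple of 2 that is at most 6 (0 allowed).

The generating function for the choices is (1 + t^2 + t^4 + t^6)·(1 + t + t^2 + t^3 + t^4 + t^5)·(1 + t^2 + t^4 + t^6); the count is [t^11].
(1 + t^2 + t^4 + t^6) has coefficients 1,0,1,0,1,0,1 for degrees 0…6.
(1 + t + t^2 + t^3 + t^4 + t^5) has coefficients 1,1,1,1,1,1,0,0,0,0,0,0 for degrees 0…11.
Finally multiplying by (1 + t^2 + t^4 + t^6), the product of all factors after the first has coefficients 1,1,2,2,3,3,3,3,2,2,1,1 for degrees 0…11.
[t^11] = 1·1 + 1·2 + 1·3 + 1·3 = 9.

9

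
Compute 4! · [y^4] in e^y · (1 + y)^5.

The EGF product rule gives c_4 = Σ_{k_1+k_2=4} C(4; k_1,k_2) · ∏ g_i(k_i), where e^y gives (1)^k; (1+y)^5 gives the falling factorial (5)_k.
g_1(k) for k = 0…4: 1, 1, 1, 1, 1.
g_2(k) for k = 0…4: 1, 5, 20, 60, 120.
c_4 = Σ_k C(4,k)·g_1(k)·g_2(4−k) = 1·1·120 + 4·1·60 + 6·1·20 + 4·1·5 + 1·1·1 = 120 + 240 + 120 + 20 + 1 = 501.

501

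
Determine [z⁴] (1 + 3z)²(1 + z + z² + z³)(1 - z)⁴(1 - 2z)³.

(1 + 3z)² has coefficients 1,6,9 for degrees 0…2.
(1 + z + z² + z³) has coefficients 1,1,1,1,0 for degrees 0…4.
Multiplying by (1 - z)⁴ gives running coefficients 1,-3,3,-1,-1 for degrees 0…4.
Finally multiplying by (1 - 2z)³, the product of all factors after the first has coefficients 1,-9,33,-63,65 for degrees 0…4.
[z⁴] = 1·65 + 6·(-63) + 9·33 = -16.

-16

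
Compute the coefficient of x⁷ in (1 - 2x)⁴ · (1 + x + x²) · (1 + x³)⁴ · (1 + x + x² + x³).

-20

(1 - 2x)⁴ has coefficients 1,-8,24,-32,16 for degrees 0…4.
(1 + x + x²) has coefficients 1,1,1,0,0,0,0,0 for degrees 0…7.
Multiplying by (1 + x³)⁴ gives running coefficients 1,1,1,4,4,4,6,6 for degrees 0…7.
Finally multiplying by (1 + x + x² + x³), the product of all factors after the first has coefficients 1,2,3,7,10,13,18,20 for degrees 0…7.
[x⁷] = 1·20 − 8·18 + 24·13 − 32·10 + 16·7 = -20.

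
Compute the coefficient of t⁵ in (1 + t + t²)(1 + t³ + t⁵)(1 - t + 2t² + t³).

4

(1 + t + t²) has coefficients 1,1,1 for degrees 0…2.
(1 + t³ + t⁵) has coefficients 1,0,0,1,0,1 for degrees 0…5.
Finally multiplying by (1 - t + 2t² + t³), the product of all factors after the first has coefficients 1,-1,2,2,-1,3 for degrees 0…5.
[t⁵] = 1·3 + 1·(-1) + 1·2 = 4.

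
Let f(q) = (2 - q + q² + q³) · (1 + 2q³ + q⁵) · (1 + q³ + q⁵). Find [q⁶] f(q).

(2 - q + q² + q³) has coefficients 2,-1,1,1 for degrees 0…3.
(1 + 2q³ + q⁵) has coefficients 1,0,0,2,0,1,0 for degrees 0…6.
Finally multiplying by (1 + q³ + q⁵), the product of all factors after the first has coefficients 1,0,0,3,0,2,2 for degrees 0…6.
[q⁶] = 2·2 − 1·2 + 1·0 + 1·3 = 5.

5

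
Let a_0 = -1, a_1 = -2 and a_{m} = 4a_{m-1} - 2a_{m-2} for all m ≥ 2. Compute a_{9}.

-31520

The ordinary generating function has denominator 1 - 4t + 2t^2.
Iterating the recurrence: a_0,…,a_{9} = -1, -2, -6, -20, -68, -232, -792, -2704, -9232, -31520.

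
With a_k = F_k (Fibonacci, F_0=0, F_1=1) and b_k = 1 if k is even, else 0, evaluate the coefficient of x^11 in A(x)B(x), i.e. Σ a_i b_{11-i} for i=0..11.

This is [x^11] in the product of the two ordinary generating functions.
Σ = 0·0 + 1·1 + 1·0 + 2·1 + 3·0 + 5·1 + 8·0 + 13·1 + 21·0 + 34·1 + 55·0 + 89·1 = 144.

144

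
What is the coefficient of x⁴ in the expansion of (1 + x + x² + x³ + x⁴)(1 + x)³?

(1 + x + x² + x³ + x⁴) has coefficients 1,1,1,1,1 for degrees 0…4.
(1 + x)³ has coefficients 1,3,3,1,0 for degrees 0…4.
[x⁴] = 1·0 + 1·1 + 1·3 + 1·3 + 1·1 = 8.

8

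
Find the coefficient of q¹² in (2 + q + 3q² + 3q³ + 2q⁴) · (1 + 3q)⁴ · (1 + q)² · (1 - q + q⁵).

2400

(2 + q + 3q² + 3q³ + 2q⁴) has coefficients 2,1,3,3,2 for degrees 0…4.
(1 + 3q)⁴ has coefficients 1,12,54,108,81,0,0,0,0,0,0,0,0 for degrees 0…12.
Multiplying by (1 + q)² gives running coefficients 1,14,79,228,351,270,81,0,0,0,0,0,0 for degrees 0…12.
Finally multiplying by (1 - q + q⁵), the product of all factors after the first has coefficients 1,13,65,149,123,-80,-175,-2,228,351,270,81,0 for degrees 0…12.
[q¹²] = 2·0 + 1·81 + 3·270 + 3·351 + 2·228 = 2400.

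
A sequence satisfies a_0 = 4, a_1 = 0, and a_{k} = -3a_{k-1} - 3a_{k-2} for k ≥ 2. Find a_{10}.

1944

The ordinary generating function has denominator 1 + 3q + 3q^2.
Iterating the recurrence: a_0,…,a_{10} = 4, 0, -12, 36, -72, 108, -108, 0, 324, -972, 1944.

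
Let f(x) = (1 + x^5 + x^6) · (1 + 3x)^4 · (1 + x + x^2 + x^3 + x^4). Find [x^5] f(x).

256

(1 + x^5 + x^6) has coefficients 1,0,0,0,0,1 for degrees 0…5.
(1 + 3x)^4 has coefficients 1,12,54,108,81,0 for degrees 0…5.
Finally multiplying by (1 + x + x^2 + x^3 + x^4), the product of all factors after the first has coefficients 1,13,67,175,256,255 for degrees 0…5.
[x^5] = 1·255 + 1·1 = 256.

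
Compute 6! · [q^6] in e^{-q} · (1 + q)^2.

The EGF product rule gives c_6 = Σ_{k_1+k_2=6} C(6; k_1,k_2) · ∏ g_i(k_i), where e^{-q} gives (-1)^k; (1+q)^2 gives the falling factorial (2)_k.
g_1(k) for k = 0…6: 1, -1, 1, -1, 1, -1, 1.
g_2(k) for k = 0…6: 1, 2, 2, 0, 0, 0, 0.
c_6 = Σ_k C(6,k)·g_1(k)·g_2(6−k) = 15·1·2 + 6·(-1)·2 + 1·1·1 = 30 − 12 + 1 = 19.

19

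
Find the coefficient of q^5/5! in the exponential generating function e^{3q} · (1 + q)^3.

The EGF product rule gives c_5 = Σ_{k_1+k_2=5} C(5; k_1,k_2) · ∏ g_i(k_i), where e^{3q} gives (3)^k; (1+q)^3 gives the falling factorial (3)_k.
g_1(k) for k = 0…5: 1, 3, 9, 27, 81, 243.
g_2(k) for k = 0…5: 1, 3, 6, 6, 0, 0.
c_5 = Σ_k C(5,k)·g_1(k)·g_2(5−k) = 10·9·6 + 10·27·6 + 5·81·3 + 1·243·1 = 540 + 1620 + 1215 + 243 = 3618.

3618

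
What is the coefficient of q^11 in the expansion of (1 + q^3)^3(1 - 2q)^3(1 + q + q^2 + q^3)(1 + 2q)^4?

(1 + q^3)^3 has coefficients 1,0,0,3,0,0,3,0,0,1 for degrees 0…9.
(1 - 2q)^3 has coefficients 1,-6,12,-8,0,0,0,0,0,0,0,0 for degrees 0…11.
Multiplying by (1 + q + q^2 + q^3) gives running coefficients 1,-5,7,-1,-2,4,-8,0,0,0,0,0 for degrees 0…11.
Finally multiplying by (1 + 2q)^4, the product of all factors after the first has coefficients 1,3,-9,-33,14,108,56,-48,-96,-192,-128,0 for degrees 0…11.
[q^11] = 1·0 + 3·(-96) + 3·108 + 1·(-9) = 27.

27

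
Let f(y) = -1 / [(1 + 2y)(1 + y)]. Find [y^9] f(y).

The denominator gives the recurrence a_n = −3a_(n−1) − 2a_(n−2) for n ≥ 2; the numerator fixes a_0 = -1, a_1 = 3.
Iterating: -1, 3, -7, 15, -31, 63, -127, 255, -511, 1023, so a_9 = 1023.

1023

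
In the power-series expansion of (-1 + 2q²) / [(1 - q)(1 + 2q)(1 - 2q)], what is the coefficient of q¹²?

Partial fractions give a closed form: a_n = (-1/3)·1^n + (-1/6)·(-2)^n + (-1/2)·2^n.
At n = 12: a_12 = -2731.

-2731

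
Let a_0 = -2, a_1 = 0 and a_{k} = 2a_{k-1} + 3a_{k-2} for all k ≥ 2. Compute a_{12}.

The ordinary generating function has denominator 1 - 2q - 3q^2.
Iterating the recurrence: a_0,…,a_{12} = -2, 0, -6, -12, -42, -120, -366, -1092, -3282, -9840, -29526, -88572, -265722.

-265722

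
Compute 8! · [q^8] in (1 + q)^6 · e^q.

The EGF product rule gives c_8 = Σ_{k_1+k_2=8} C(8; k_1,k_2) · ∏ g_i(k_i), where (1+q)^6 gives the falling factorial (6)_k; e^q gives (1)^k.
g_1(k) for k = 0…8: 1, 6, 30, 120, 360, 720, 720, 0, 0.
g_2(k) for k = 0…8: 1, 1, 1, 1, 1, 1, 1, 1, 1.
c_8 = Σ_k C(8,k)·g_1(k)·g_2(8−k) = 1·1·1 + 8·6·1 + 28·30·1 + 56·120·1 + 70·360·1 + 56·720·1 + 28·720·1 = 1 + 48 + 840 + 6720 + 25200 + 40320 + 20160 = 93289.

93289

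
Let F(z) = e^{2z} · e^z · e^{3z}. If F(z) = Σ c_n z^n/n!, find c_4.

1296

The EGF product rule gives c_4 = Σ_{k_1+k_2+k_3=4} C(4; k_1,k_2,k_3) · ∏ g_i(k_i), where e^{2z} gives (2)^k; e^z gives (1)^k; e^{3z} gives (3)^k.
g_1(k) for k = 0…4: 1, 2, 4, 8, 16.
g_2(k) for k = 0…4: 1, 1, 1, 1, 1.
g_3(k) for k = 0…4: 1, 3, 9, 27, 81.
First combine the last two factors: h(k) = Σ_j C(k,j)·g_2(j)·g_3(k−j) for k = 0…4: 1, 4, 16, 64, 256.
c_4 = Σ_k C(4,k)·g_1(k)·h(4−k) = 1·1·256 + 4·2·64 + 6·4·16 + 4·8·4 + 1·16·1 = 256 + 512 + 384 + 128 + 16 = 1296.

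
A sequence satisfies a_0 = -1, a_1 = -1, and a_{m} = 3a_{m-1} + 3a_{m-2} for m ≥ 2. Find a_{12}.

The ordinary generating function has denominator 1 - 3x - 3x^2.
Iterating the recurrence: a_0,…,a_{12} = -1, -1, -6, -21, -81, -306, -1161, -4401, -16686, -63261, -239841, -909306, -3447441.

-3447441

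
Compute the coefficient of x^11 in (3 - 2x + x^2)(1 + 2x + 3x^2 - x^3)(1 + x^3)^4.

(3 - 2x + x^2) has coefficients 3,-2,1 for degrees 0…2.
(1 + 2x + 3x^2 - x^3) has coefficients 1,2,3,-1,0,0,0,0,0,0,0,0 for degrees 0…11.
Finally multiplying by (1 + x^3)^4, the product of all factors after the first has coefficients 1,2,3,3,8,12,2,12,18,-2,8,12 for degrees 0…11.
[x^11] = 3·12 − 2·8 + 1·(-2) = 18.

18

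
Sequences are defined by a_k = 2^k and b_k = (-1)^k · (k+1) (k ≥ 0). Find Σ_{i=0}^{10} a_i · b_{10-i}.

459

The convolution is the t^10 coefficient of A(t)B(t).
Σ = 1·11 + 2·(-10) + 4·9 + 8·(-8) + 16·7 + 32·(-6) + 64·5 + 128·(-4) + 256·3 + 512·(-2) + 1024·1 = 459.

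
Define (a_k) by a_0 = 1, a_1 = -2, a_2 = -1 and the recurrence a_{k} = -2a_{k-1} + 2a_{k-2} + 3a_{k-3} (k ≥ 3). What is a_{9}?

The ordinary generating function has denominator 1 + 2q - 2q^2 - 3q^3.
Iterating the recurrence: a_0,…,a_{9} = 1, -2, -1, 1, -10, 19, -55, 118, -289, 649.

649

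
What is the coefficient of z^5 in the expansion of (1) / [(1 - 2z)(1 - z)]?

63

The denominator gives the recurrence a_n = 3a_(n−1) − 2a_(n−2) for n ≥ 2; the numerator fixes a_0 = 1, a_1 = 3.
Iterating: 1, 3, 7, 15, 31, 63, so a_5 = 63.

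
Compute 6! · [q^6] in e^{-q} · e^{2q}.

The EGF product rule gives c_6 = Σ_{k_1+k_2=6} C(6; k_1,k_2) · ∏ g_i(k_i), where e^{-q} gives (-1)^k; e^{2q} gives (2)^k.
g_1(k) for k = 0…6: 1, -1, 1, -1, 1, -1, 1.
g_2(k) for k = 0…6: 1, 2, 4, 8, 16, 32, 64.
c_6 = Σ_k C(6,k)·g_1(k)·g_2(6−k) = 1·1·64 + 6·(-1)·32 + 15·1·16 + 20·(-1)·8 + 15·1·4 + 6·(-1)·2 + 1·1·1 = 64 − 192 + 240 − 160 + 60 − 12 + 1 = 1.

1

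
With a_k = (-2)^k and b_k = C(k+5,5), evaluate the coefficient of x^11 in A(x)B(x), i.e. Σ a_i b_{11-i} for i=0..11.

1642

This is [x^11] in the product of the two ordinary generating functions.
Σ = 1·4368 − 2·3003 + 4·2002 − 8·1287 + 16·792 − 32·462 + 64·252 − 128·126 + 256·56 − 512·21 + 1024·6 − 2048·1 = 1642.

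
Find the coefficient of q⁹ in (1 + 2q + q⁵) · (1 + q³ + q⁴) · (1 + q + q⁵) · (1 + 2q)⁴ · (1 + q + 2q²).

(1 + 2q + q⁵) has coefficients 1,2,0,0,0,1 for degrees 0…5.
(1 + q³ + q⁴) has coefficients 1,0,0,1,1,0,0,0,0,0 for degrees 0…9.
Multiplying by (1 + q + q⁵) gives running coefficients 1,1,0,1,2,2,0,0,1,1 for degrees 0…9.
Multiplying by (1 + 2q)⁴ gives running coefficients 1,9,32,57,58,58,96,128,97,41 for degrees 0…9.
Finally multiplying by (1 + q + 2q²), the product of all factors after the first has coefficients 1,10,43,107,179,230,270,340,417,394 for degrees 0…9.
[q⁹] = 1·394 + 2·417 + 1·179 = 1407.

1407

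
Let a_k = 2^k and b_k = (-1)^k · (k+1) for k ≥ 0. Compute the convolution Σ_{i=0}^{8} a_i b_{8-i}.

117

This is [x^8] in the product of the two ordinary generating functions.
Σ = 1·9 + 2·(-8) + 4·7 + 8·(-6) + 16·5 + 32·(-4) + 64·3 + 128·(-2) + 256·1 = 117.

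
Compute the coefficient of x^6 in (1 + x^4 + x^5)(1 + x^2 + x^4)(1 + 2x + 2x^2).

7

(1 + x^4 + x^5) has coefficients 1,0,0,0,1,1 for degrees 0…5.
(1 + x^2 + x^4) has coefficients 1,0,1,0,1,0,0 for degrees 0…6.
Finally multiplying by (1 + 2x + 2x^2), the product of all factors after the first has coefficients 1,2,3,2,3,2,2 for degrees 0…6.
[x^6] = 1·2 + 1·3 + 1·2 = 7.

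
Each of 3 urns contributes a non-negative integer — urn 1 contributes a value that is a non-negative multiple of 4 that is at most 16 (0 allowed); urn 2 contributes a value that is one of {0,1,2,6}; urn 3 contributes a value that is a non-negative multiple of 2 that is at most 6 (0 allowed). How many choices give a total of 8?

The generating function for the choices is (1 + x⁴ + x⁸ + x¹² + x¹⁶)·(1 + x + x² + x⁶)·(1 + x² + x⁴ + x⁶); the count is [x⁸].
(1 + x⁴ + x⁸ + x¹² + x¹⁶) has coefficients 1,0,0,0,1,0,0,0,1 for degrees 0…8.
(1 + x + x² + x⁶) has coefficients 1,1,1,0,0,0,1,0,0 for degrees 0…8.
Finally multiplying by (1 + x² + x⁴ + x⁶), the product of all factors after the first has coefficients 1,1,2,1,2,1,3,1,2 for degrees 0…8.
[x⁸] = 1·2 + 1·2 + 1·1 = 5.

5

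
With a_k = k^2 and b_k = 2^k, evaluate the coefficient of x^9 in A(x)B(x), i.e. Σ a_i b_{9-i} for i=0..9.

Write out a_i and b_{9-i} for i = 0,…,9 and sum the products.
Σ = 0·512 + 1·256 + 4·128 + 9·64 + 16·32 + 25·16 + 36·8 + 49·4 + 64·2 + 81·1 = 2949.

2949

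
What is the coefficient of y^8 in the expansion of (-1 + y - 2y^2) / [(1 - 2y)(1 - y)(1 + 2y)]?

-426

Partial fractions give a closed form: a_n = (-1)·2^n + (2/3)·1^n + (-2/3)·(-2)^n.
At n = 8: a_8 = -426.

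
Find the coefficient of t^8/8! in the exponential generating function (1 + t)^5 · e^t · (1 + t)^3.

1441729

The EGF product rule gives c_8 = Σ_{k_1+k_2+k_3=8} C(8; k_1,k_2,k_3) · ∏ g_i(k_i), where (1+t)^5 gives the falling factorial (5)_k; e^t gives (1)^k; (1+t)^3 gives the falling factorial (3)_k.
g_1(k) for k = 0…8: 1, 5, 20, 60, 120, 120, 0, 0, 0.
g_2(k) for k = 0…8: 1, 1, 1, 1, 1, 1, 1, 1, 1.
g_3(k) for k = 0…8: 1, 3, 6, 6, 0, 0, 0, 0, 0.
First combine the last two factors: h(k) = Σ_j C(k,j)·g_2(j)·g_3(k−j) for k = 0…8: 1, 4, 13, 34, 73, 136, 229, 358, 529.
c_8 = Σ_k C(8,k)·g_1(k)·h(8−k) = 1·1·529 + 8·5·358 + 28·20·229 + 56·60·136 + 70·120·73 + 56·120·34 = 529 + 14320 + 128240 + 456960 + 613200 + 228480 = 1441729.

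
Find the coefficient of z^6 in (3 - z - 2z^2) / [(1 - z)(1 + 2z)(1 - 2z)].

Partial fractions give a closed form: a_n = (1)·(-2)^n + (2)·2^n.
At n = 6: a_6 = 192.

192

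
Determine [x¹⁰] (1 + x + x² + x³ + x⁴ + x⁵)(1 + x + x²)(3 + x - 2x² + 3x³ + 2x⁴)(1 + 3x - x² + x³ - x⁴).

21

(1 + x + x² + x³ + x⁴ + x⁵) has coefficients 1,1,1,1,1,1 for degrees 0…5.
(1 + x + x²) has coefficients 1,1,1,0,0,0,0,0,0,0,0 for degrees 0…10.
Multiplying by (3 + x - 2x² + 3x³ + 2x⁴) gives running coefficients 3,4,2,2,3,5,2,0,0,0,0 for degrees 0…10.
Finally multiplying by (1 + 3x - x² + x³ - x⁴), the product of all factors after the first has coefficients 3,13,11,7,8,10,14,2,0,-3,-2 for degrees 0…10.
[x¹⁰] = 1·(-2) + 1·(-3) + 1·0 + 1·2 + 1·14 + 1·10 = 21.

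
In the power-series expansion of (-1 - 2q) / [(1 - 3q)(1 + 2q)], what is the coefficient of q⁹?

-19683

The denominator gives the recurrence a_n = a_(n−1) + 6a_(n−2) for n ≥ 3; the numerator fixes a_0 = -1, a_1 = -3, a_2 = -9.
Iterating: -1, -3, -9, -27, -81, -243, -729, -2187, -6561, -19683, so a_9 = -19683.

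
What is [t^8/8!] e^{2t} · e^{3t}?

The EGF product rule gives c_8 = Σ_{k_1+k_2=8} C(8; k_1,k_2) · ∏ g_i(k_i), where e^{2t} gives (2)^k; e^{3t} gives (3)^k.
g_1(k) for k = 0…8: 1, 2, 4, 8, 16, 32, 64, 128, 256.
g_2(k) for k = 0…8: 1, 3, 9, 27, 81, 243, 729, 2187, 6561.
c_8 = Σ_k C(8,k)·g_1(k)·g_2(8−k) = 1·1·6561 + 8·2·2187 + 28·4·729 + 56·8·243 + 70·16·81 + 56·32·27 + 28·64·9 + 8·128·3 + 1·256·1 = 6561 + 34992 + 81648 + 108864 + 90720 + 48384 + 16128 + 3072 + 256 = 390625.

390625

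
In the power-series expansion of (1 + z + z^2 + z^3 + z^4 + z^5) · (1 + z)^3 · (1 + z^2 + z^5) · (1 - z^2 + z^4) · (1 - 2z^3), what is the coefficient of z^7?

-2

(1 + z + z^2 + z^3 + z^4 + z^5) has coefficients 1,1,1,1,1,1 for degrees 0…5.
(1 + z)^3 has coefficients 1,3,3,1,0,0,0,0 for degrees 0…7.
Multiplying by (1 + z^2 + z^5) gives running coefficients 1,3,4,4,3,2,3,3 for degrees 0…7.
Multiplying by (1 - z^2 + z^4) gives running coefficients 1,3,3,1,0,1,4,5 for degrees 0…7.
Finally multiplying by (1 - 2z^3), the product of all factors after the first has coefficients 1,3,3,-1,-6,-5,2,5 for degrees 0…7.
[z^7] = 1·5 + 1·2 + 1·(-5) + 1·(-6) + 1·(-1) + 1·3 = -2.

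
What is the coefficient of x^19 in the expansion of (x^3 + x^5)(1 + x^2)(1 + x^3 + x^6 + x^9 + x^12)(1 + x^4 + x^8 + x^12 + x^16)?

(x^3 + x^5) has coefficients 0,0,0,1,0,1 for degrees 0…5.
(1 + x^2) has coefficients 1,0,1,0,0,0,0,0,0,0,0,0,0,0,0,0,0,0,0,0 for degrees 0…19.
Multiplying by (1 + x^3 + x^6 + x^9 + x^12) gives running coefficients 1,0,1,1,0,1,1,0,1,1,0,1,1,0,1,0,0,0,0,0 for degrees 0…19.
Finally multiplying by (1 + x^4 + x^8 + x^12 + x^16), the product of all factors after the first has coefficients 1,0,1,1,1,1,2,1,2,2,2,2,3,2,3,2,3,2,3,2 for degrees 0…19.
[x^19] = 1·3 + 1·3 = 6.

6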